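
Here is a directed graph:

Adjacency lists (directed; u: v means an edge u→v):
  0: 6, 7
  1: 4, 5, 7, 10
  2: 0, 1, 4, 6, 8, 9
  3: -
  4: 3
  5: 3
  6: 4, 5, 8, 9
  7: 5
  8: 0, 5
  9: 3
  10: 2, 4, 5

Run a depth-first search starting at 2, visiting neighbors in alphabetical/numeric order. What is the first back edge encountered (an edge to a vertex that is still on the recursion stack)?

DFS from 2 (visiting neighbors in alphabetical/numeric order); mark gray on enter, black on exit:
2 gray
  0 gray
    6 gray
      4 gray
        3 gray
        3 black
      4 black
      5 gray
        5→3: 3 black — skip
      5 black
      8 gray
        8→0: 0 is gray → back edge
First back edge: 8 → 0.

8→0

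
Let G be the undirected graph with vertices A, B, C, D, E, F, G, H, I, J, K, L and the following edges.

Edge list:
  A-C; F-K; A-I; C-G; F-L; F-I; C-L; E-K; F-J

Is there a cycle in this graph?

DFS, tracking each vertex's parent; an edge to a visited non-parent vertex closes a cycle.
Start from J:
visit J (parent –)
  visit F (parent J)
    visit K (parent F)
      visit E (parent K)
        E–K: parent, skip
      K–F: parent, skip
    visit L (parent F)
      L–F: parent, skip
      visit C (parent L)
        C–L: parent, skip
        visit A (parent C)
          A–C: parent, skip
          visit I (parent A)
            I–F: F visited and ≠ parent → cycle
Cycle: F – L – C – A – I – F.

Yes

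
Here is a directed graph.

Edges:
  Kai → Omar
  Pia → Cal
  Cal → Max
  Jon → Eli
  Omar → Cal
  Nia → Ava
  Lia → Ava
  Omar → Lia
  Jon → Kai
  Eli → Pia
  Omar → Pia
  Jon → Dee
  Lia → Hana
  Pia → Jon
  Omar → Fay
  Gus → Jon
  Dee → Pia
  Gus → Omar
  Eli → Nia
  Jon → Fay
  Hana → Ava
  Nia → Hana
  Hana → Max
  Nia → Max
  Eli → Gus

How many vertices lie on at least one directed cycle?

7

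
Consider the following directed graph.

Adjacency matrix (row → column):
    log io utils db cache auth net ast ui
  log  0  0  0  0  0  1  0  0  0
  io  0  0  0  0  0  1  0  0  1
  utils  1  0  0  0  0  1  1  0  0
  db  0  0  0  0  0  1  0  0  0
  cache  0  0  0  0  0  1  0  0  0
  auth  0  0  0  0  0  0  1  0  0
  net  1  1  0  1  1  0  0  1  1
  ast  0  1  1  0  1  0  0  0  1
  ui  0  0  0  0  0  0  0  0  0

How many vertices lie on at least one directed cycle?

A vertex is on a directed cycle iff it belongs to a strongly connected component of size ≥ 2 (or has a self-loop).
The vertices on cycles are {db, io, ast, log, net, auth, cache, utils} — 8 in total.

8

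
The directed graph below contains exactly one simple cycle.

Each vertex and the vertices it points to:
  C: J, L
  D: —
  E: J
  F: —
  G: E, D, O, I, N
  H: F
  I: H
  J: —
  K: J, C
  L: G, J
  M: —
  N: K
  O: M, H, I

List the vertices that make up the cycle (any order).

C, G, K, L, N

DFS with gray/black marking from G:
G gray
  E gray
    J gray
    J black
  E black
  D gray
  D black
  O gray
    M gray
    M black
    H gray
      F gray
      F black
    H black
    I gray
      I→H: H black — skip
    I black
  O black
  G→I: I black — skip
  N gray
    K gray
      K→J: J black — skip
      C gray
        C→J: J black — skip
        L gray
          L→G: G is gray → back edge
Back edge closes the cycle G → N → K → C → L → G; its vertices are {C, G, K, L, N}.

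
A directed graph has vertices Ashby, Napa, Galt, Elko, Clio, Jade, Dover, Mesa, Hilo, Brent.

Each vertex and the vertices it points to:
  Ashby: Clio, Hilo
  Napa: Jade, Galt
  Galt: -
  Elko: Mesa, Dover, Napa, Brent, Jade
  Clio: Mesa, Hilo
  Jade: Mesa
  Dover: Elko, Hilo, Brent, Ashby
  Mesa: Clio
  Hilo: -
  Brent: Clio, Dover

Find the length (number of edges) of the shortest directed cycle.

2

For each vertex v, BFS finds the shortest path from v back to v.
The shortest such closed walk is Brent → Dover → Brent, length 2.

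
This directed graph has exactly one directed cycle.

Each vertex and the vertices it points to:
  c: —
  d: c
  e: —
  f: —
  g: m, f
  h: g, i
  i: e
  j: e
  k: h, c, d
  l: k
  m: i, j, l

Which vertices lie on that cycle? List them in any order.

DFS with gray/black marking from k:
k gray
  h gray
    g gray
      m gray
        i gray
          e gray
          e black
        i black
        j gray
          j→e: e black — skip
        j black
        l gray
          l→k: k is gray → back edge
Back edge closes the cycle k → h → g → m → l → k; its vertices are {g, h, k, l, m}.

g, h, k, l, m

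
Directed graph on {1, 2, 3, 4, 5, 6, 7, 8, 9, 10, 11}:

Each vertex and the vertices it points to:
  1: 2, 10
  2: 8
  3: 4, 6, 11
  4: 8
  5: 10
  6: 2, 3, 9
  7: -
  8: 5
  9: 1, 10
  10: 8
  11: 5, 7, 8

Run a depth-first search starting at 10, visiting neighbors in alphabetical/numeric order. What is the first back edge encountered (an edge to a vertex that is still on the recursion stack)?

5->10

DFS from 10 (visiting neighbors in alphabetical/numeric order); mark gray on enter, black on exit:
10 gray
  8 gray
    5 gray
      5→10: 10 is gray → back edge
First back edge: 5 → 10.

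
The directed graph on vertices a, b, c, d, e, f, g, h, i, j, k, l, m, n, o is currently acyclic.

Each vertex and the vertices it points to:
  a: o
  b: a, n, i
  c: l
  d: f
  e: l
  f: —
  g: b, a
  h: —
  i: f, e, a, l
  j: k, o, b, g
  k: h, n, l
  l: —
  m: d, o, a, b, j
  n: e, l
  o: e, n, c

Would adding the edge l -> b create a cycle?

Yes

Adding l→b creates a cycle iff b can already reach l.
Path from b: b → i → l.
So b → … → l → b is a cycle.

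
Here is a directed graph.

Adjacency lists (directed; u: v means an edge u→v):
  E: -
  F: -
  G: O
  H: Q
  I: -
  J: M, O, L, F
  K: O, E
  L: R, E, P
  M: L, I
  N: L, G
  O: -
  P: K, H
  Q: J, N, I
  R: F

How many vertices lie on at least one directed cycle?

7

A vertex is on a directed cycle iff it belongs to a strongly connected component of size ≥ 2 (or has a self-loop).
The vertices on cycles are {H, J, L, M, N, P, Q} — 7 in total.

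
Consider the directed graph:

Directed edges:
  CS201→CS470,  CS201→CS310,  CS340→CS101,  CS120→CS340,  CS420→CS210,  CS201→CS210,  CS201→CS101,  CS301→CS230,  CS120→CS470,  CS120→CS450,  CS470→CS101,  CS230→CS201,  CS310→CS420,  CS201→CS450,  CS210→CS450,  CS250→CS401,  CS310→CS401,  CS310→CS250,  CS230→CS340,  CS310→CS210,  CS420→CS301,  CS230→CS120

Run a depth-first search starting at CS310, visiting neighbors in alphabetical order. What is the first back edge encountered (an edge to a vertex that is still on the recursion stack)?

CS201->CS310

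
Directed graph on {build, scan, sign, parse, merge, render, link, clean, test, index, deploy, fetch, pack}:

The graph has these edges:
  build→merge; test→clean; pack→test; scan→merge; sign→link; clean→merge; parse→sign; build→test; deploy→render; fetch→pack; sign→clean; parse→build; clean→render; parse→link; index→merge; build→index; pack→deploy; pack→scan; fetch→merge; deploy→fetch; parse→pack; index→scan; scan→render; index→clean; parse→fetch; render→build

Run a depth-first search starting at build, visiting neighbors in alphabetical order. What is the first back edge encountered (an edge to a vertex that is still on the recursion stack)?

render->build

DFS from build (visiting neighbors in alphabetical order); mark gray on enter, black on exit:
build gray
  index gray
    clean gray
      merge gray
      merge black
      render gray
        render→build: build is gray → back edge
First back edge: render → build.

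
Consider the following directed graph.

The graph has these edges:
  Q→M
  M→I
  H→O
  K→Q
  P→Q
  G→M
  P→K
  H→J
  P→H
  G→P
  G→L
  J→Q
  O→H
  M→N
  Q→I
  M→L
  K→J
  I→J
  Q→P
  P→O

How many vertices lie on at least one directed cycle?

A vertex is on a directed cycle iff it belongs to a strongly connected component of size ≥ 2 (or has a self-loop).
The vertices on cycles are {H, I, J, K, M, O, P, Q} — 8 in total.

8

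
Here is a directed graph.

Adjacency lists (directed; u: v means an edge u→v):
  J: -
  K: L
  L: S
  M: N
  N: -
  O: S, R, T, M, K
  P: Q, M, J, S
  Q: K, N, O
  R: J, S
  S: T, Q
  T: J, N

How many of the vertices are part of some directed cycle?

A vertex is on a directed cycle iff it belongs to a strongly connected component of size ≥ 2 (or has a self-loop).
The vertices on cycles are {K, L, O, Q, R, S} — 6 in total.

6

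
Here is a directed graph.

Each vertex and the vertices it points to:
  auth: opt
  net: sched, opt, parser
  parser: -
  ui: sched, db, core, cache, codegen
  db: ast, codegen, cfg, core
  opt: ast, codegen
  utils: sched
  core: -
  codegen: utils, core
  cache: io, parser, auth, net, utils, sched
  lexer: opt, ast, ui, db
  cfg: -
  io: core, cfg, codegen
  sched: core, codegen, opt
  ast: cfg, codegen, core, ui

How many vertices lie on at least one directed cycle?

11

A vertex is on a directed cycle iff it belongs to a strongly connected component of size ≥ 2 (or has a self-loop).
The vertices on cycles are {db, io, ui, ast, net, opt, auth, cache, sched, utils, codegen} — 11 in total.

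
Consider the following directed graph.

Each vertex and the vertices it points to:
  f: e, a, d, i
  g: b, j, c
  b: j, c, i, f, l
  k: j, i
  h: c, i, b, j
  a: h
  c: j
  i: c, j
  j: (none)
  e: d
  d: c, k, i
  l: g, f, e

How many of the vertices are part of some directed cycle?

6

A vertex is on a directed cycle iff it belongs to a strongly connected component of size ≥ 2 (or has a self-loop).
The vertices on cycles are {a, b, f, g, h, l} — 6 in total.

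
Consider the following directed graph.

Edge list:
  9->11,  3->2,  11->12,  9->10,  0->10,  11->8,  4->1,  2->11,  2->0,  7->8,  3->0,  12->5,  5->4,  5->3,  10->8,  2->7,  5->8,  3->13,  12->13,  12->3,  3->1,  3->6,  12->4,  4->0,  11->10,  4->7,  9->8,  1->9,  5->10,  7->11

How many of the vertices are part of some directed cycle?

9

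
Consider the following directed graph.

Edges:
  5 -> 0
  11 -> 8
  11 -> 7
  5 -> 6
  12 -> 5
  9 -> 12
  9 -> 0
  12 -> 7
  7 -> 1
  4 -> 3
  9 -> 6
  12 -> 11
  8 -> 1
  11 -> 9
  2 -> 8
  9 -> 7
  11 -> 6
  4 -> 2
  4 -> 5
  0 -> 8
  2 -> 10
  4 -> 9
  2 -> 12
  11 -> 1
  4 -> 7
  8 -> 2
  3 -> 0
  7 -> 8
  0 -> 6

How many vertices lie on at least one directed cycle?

8

A vertex is on a directed cycle iff it belongs to a strongly connected component of size ≥ 2 (or has a self-loop).
The vertices on cycles are {0, 2, 5, 7, 8, 9, 11, 12} — 8 in total.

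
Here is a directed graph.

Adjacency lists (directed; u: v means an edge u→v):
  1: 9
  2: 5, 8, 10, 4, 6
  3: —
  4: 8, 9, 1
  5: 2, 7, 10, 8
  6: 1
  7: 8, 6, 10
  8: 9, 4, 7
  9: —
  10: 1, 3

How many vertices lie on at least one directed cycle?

5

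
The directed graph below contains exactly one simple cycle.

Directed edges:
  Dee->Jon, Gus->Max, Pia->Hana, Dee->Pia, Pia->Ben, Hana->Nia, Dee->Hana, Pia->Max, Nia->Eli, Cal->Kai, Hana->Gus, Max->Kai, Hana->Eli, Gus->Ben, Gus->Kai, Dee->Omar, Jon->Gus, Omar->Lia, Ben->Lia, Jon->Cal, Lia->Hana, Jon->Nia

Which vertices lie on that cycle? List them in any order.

DFS with gray/black marking from Gus:
Gus gray
  Ben gray
    Lia gray
      Hana gray
        Nia gray
          Eli gray
          Eli black
        Nia black
        Hana→Gus: Gus is gray → back edge
Back edge closes the cycle Gus → Ben → Lia → Hana → Gus; its vertices are {Ben, Gus, Lia, Hana}.

Ben, Gus, Lia, Hana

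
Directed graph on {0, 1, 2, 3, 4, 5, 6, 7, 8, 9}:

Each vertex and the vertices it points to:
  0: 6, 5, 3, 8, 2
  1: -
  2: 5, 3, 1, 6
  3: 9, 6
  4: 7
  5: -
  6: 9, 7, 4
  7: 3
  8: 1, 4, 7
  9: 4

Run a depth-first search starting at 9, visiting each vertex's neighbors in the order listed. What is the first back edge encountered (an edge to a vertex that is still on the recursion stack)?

DFS from 9 (visiting each vertex's neighbors in the order listed); mark gray on enter, black on exit:
9 gray
  4 gray
    7 gray
      3 gray
        3→9: 9 is gray → back edge
First back edge: 3 → 9.

3→9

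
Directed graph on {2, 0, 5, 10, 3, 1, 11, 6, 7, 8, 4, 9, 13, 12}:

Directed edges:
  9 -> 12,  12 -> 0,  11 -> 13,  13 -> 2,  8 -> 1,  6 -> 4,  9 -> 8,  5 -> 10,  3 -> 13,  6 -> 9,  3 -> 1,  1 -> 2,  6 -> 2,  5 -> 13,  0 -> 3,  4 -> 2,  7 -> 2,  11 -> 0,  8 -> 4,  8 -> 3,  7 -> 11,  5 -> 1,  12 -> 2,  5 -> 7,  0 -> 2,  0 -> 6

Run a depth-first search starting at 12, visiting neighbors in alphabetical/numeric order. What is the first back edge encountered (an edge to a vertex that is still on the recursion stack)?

9→12

DFS from 12 (visiting neighbors in alphabetical/numeric order); mark gray on enter, black on exit:
12 gray
  0 gray
    2 gray
    2 black
    3 gray
      1 gray
        1→2: 2 black — skip
      1 black
      13 gray
        13→2: 2 black — skip
      13 black
    3 black
    6 gray
      6→2: 2 black — skip
      4 gray
        4→2: 2 black — skip
      4 black
      9 gray
        8 gray
          8→1: 1 black — skip
          8→3: 3 black — skip
          8→4: 4 black — skip
        8 black
        9→12: 12 is gray → back edge
First back edge: 9 → 12.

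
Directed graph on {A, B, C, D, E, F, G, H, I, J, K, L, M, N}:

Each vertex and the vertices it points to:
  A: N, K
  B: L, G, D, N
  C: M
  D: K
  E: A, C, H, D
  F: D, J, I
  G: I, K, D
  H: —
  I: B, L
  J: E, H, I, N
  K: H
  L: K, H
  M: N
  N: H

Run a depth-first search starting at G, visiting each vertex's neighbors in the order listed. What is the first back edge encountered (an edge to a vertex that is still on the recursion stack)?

B->G

DFS from G (visiting each vertex's neighbors in the order listed); mark gray on enter, black on exit:
G gray
  I gray
    B gray
      L gray
        K gray
          H gray
          H black
        K black
        L→H: H black — skip
      L black
      B→G: G is gray → back edge
First back edge: B → G.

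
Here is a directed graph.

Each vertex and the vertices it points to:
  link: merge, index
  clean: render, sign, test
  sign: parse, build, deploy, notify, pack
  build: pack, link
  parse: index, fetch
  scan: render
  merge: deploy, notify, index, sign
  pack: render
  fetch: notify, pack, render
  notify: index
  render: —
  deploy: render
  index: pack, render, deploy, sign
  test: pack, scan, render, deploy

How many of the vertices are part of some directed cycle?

A vertex is on a directed cycle iff it belongs to a strongly connected component of size ≥ 2 (or has a self-loop).
The vertices on cycles are {link, sign, build, fetch, index, merge, parse, notify} — 8 in total.

8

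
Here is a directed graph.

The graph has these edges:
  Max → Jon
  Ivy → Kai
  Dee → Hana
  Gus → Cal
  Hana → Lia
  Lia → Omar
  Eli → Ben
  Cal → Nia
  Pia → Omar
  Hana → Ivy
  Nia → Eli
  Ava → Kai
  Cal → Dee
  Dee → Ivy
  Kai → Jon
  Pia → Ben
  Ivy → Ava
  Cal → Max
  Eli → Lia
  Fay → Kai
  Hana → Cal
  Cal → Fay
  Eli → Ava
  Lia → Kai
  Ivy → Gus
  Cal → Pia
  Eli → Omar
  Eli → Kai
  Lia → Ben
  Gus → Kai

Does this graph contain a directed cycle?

DFS with white/gray/black marking, starting from Omar:
Omar gray
Omar black
Pia gray
  Ben gray
  Ben black
  Pia→Omar: Omar black — skip
Pia black
Lia gray
  Lia→Omar: Omar black — skip
  Kai gray
    Jon gray
    Jon black
  Kai black
  Lia→Ben: Ben black — skip
Lia black
Max gray
  Max→Jon: Jon black — skip
Max black
Fay gray
  Fay→Kai: Kai black — skip
Fay black
Eli gray
  Eli→Kai: Kai black — skip
  Eli→Lia: Lia black — skip
  Eli→Ben: Ben black — skip
  Ava gray
    Ava→Kai: Kai black — skip
  Ava black
  Eli→Omar: Omar black — skip
Eli black
Gus gray
  Gus→Kai: Kai black — skip
  Cal gray
    Cal→Fay: Fay black — skip
    Dee gray
      Hana gray
        Ivy gray
          Ivy→Gus: Gus is gray → back edge
Back edge found, so a cycle exists: Gus → Cal → Dee → Hana → Ivy → Gus.

Yes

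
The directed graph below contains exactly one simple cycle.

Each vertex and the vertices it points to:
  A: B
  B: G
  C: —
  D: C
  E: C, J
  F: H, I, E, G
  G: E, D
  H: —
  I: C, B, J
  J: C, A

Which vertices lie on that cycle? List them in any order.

A, B, E, G, J

DFS with gray/black marking from B:
B gray
  G gray
    E gray
      C gray
      C black
      J gray
        J→C: C black — skip
        A gray
          A→B: B is gray → back edge
Back edge closes the cycle B → G → E → J → A → B; its vertices are {A, B, E, G, J}.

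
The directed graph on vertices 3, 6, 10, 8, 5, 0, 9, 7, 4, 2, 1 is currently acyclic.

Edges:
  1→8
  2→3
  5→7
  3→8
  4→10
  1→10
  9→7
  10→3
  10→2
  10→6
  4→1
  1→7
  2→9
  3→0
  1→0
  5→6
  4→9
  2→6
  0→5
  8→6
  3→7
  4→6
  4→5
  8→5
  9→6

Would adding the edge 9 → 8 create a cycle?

No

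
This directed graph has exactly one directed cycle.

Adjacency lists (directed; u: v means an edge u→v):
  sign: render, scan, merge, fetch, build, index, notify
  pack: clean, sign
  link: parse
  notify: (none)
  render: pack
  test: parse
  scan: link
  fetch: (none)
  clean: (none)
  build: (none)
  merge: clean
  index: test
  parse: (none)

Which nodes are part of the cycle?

DFS with gray/black marking from sign:
sign gray
  render gray
    pack gray
      clean gray
      clean black
      pack→sign: sign is gray → back edge
Back edge closes the cycle sign → render → pack → sign; its vertices are {pack, sign, render}.

pack, sign, render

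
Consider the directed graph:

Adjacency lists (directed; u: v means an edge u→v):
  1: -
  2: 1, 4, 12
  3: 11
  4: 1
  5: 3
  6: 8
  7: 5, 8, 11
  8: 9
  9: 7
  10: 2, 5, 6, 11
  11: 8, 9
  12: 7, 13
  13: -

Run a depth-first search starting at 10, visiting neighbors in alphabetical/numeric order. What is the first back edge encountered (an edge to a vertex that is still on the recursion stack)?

9→7

DFS from 10 (visiting neighbors in alphabetical/numeric order); mark gray on enter, black on exit:
10 gray
  2 gray
    1 gray
    1 black
    4 gray
      4→1: 1 black — skip
    4 black
    12 gray
      7 gray
        5 gray
          3 gray
            11 gray
              8 gray
                9 gray
                  9→7: 7 is gray → back edge
First back edge: 9 → 7.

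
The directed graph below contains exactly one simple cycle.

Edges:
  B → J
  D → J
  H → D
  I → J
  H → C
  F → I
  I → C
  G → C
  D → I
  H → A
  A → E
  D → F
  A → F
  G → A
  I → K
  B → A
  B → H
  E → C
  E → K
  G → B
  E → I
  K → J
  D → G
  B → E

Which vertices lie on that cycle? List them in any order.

B, D, G, H

DFS with gray/black marking from B:
B gray
  A gray
    E gray
      K gray
        J gray
        J black
      K black
      C gray
      C black
      I gray
        I→J: J black — skip
        I→C: C black — skip
        I→K: K black — skip
      I black
    E black
    F gray
      F→I: I black — skip
    F black
  A black
  B→E: E black — skip
  H gray
    H→C: C black — skip
    D gray
      D→F: F black — skip
      G gray
        G→C: C black — skip
        G→B: B is gray → back edge
Back edge closes the cycle B → H → D → G → B; its vertices are {B, D, G, H}.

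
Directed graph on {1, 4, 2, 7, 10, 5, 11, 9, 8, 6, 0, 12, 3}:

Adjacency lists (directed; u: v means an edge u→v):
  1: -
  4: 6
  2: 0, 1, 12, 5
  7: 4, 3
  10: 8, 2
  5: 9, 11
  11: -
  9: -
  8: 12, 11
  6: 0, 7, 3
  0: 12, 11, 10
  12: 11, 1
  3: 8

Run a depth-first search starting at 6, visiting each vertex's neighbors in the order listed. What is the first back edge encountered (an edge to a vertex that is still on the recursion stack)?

2→0

DFS from 6 (visiting each vertex's neighbors in the order listed); mark gray on enter, black on exit:
6 gray
  0 gray
    12 gray
      11 gray
      11 black
      1 gray
      1 black
    12 black
    0→11: 11 black — skip
    10 gray
      8 gray
        8→12: 12 black — skip
        8→11: 11 black — skip
      8 black
      2 gray
        2→0: 0 is gray → back edge
First back edge: 2 → 0.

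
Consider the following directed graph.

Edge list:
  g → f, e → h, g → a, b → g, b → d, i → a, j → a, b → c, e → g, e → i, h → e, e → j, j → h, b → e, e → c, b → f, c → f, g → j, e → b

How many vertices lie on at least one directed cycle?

5

A vertex is on a directed cycle iff it belongs to a strongly connected component of size ≥ 2 (or has a self-loop).
The vertices on cycles are {b, e, g, h, j} — 5 in total.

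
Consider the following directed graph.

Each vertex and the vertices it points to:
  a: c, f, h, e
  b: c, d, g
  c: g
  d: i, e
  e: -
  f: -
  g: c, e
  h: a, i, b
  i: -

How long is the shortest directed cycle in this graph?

2

For each vertex v, BFS finds the shortest path from v back to v.
The shortest such closed walk is a → h → a, length 2.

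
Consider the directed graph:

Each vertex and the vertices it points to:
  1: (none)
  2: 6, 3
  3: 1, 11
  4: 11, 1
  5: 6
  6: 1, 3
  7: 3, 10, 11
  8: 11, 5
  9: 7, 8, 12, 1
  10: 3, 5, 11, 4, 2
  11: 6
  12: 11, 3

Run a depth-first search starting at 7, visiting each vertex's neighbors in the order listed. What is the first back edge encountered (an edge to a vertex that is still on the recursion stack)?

6->3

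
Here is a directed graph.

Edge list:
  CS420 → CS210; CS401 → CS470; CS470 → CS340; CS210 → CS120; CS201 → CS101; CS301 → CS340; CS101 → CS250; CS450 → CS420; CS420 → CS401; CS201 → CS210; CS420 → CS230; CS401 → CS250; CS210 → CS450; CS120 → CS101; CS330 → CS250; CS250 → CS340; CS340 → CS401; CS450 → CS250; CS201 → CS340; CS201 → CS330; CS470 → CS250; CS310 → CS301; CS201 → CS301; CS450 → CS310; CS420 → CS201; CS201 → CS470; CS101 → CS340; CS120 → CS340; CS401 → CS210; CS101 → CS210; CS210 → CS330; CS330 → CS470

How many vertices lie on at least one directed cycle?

A vertex is on a directed cycle iff it belongs to a strongly connected component of size ≥ 2 (or has a self-loop).
The vertices on cycles are {CS101, CS120, CS201, CS210, CS250, CS301, CS310, CS330, CS340, CS401, CS420, CS450, CS470} — 13 in total.

13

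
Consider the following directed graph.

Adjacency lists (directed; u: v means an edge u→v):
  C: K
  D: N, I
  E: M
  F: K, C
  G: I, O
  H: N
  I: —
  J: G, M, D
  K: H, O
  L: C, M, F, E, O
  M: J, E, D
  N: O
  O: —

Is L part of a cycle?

L lies on a cycle iff there is a path from L back to itself.
Exploring from L, it never reaches itself; equivalently, its strongly connected component is a singleton.

No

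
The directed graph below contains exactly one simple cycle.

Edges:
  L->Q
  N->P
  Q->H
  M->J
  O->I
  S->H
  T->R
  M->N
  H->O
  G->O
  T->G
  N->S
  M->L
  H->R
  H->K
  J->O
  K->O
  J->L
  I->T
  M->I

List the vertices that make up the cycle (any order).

G, I, O, T

DFS with gray/black marking from I:
I gray
  T gray
    G gray
      O gray
        O→I: I is gray → back edge
Back edge closes the cycle I → T → G → O → I; its vertices are {G, I, O, T}.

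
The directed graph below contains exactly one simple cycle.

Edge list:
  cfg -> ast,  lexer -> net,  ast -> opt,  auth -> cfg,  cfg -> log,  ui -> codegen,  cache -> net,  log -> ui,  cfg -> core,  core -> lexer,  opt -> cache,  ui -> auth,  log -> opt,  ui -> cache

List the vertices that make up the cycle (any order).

DFS with gray/black marking from cfg:
cfg gray
  ast gray
    opt gray
      cache gray
        net gray
        net black
      cache black
    opt black
  ast black
  core gray
    lexer gray
      lexer→net: net black — skip
    lexer black
  core black
  log gray
    log→opt: opt black — skip
    ui gray
      auth gray
        auth→cfg: cfg is gray → back edge
Back edge closes the cycle cfg → log → ui → auth → cfg; its vertices are {ui, cfg, log, auth}.

ui, cfg, log, auth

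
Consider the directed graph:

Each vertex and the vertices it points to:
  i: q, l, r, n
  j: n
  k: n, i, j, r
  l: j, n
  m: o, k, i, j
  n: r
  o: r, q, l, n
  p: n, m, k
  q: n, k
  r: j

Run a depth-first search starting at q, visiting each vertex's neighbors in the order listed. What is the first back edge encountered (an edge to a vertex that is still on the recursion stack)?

DFS from q (visiting each vertex's neighbors in the order listed); mark gray on enter, black on exit:
q gray
  n gray
    r gray
      j gray
        j→n: n is gray → back edge
First back edge: j → n.

j->n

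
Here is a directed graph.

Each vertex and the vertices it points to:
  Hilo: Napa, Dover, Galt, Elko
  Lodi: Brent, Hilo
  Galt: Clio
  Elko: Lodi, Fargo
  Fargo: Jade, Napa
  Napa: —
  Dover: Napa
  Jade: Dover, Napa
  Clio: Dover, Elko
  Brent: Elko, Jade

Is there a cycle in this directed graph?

Yes

DFS with white/gray/black marking, starting from Fargo:
Fargo gray
  Jade gray
    Dover gray
      Napa gray
      Napa black
    Dover black
    Jade→Napa: Napa black — skip
  Jade black
  Fargo→Napa: Napa black — skip
Fargo black
Hilo gray
  Hilo→Napa: Napa black — skip
  Hilo→Dover: Dover black — skip
  Galt gray
    Clio gray
      Clio→Dover: Dover black — skip
      Elko gray
        Lodi gray
          Brent gray
            Brent→Elko: Elko is gray → back edge
Back edge found, so a cycle exists: Elko → Lodi → Brent → Elko.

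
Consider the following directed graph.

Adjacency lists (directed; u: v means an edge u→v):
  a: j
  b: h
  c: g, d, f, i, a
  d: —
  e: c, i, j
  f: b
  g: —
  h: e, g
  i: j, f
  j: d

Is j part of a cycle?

No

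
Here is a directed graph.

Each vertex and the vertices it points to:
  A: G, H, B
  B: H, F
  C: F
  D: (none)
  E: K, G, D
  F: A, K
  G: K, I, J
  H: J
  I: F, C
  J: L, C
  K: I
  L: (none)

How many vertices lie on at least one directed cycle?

9

A vertex is on a directed cycle iff it belongs to a strongly connected component of size ≥ 2 (or has a self-loop).
The vertices on cycles are {A, B, C, F, G, H, I, J, K} — 9 in total.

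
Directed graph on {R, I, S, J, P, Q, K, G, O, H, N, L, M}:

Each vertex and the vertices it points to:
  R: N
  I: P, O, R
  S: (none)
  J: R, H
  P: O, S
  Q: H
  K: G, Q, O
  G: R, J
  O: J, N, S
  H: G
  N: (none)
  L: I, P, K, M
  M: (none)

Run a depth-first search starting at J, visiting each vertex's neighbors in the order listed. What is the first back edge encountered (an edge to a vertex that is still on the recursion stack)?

DFS from J (visiting each vertex's neighbors in the order listed); mark gray on enter, black on exit:
J gray
  R gray
    N gray
    N black
  R black
  H gray
    G gray
      G→R: R black — skip
      G→J: J is gray → back edge
First back edge: G → J.

G->J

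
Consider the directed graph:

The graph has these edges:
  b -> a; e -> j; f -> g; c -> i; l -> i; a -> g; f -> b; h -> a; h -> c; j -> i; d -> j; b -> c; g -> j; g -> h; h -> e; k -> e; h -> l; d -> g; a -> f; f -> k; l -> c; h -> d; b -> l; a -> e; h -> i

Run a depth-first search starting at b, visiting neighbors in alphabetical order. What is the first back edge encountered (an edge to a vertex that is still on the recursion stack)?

DFS from b (visiting neighbors in alphabetical order); mark gray on enter, black on exit:
b gray
  a gray
    e gray
      j gray
        i gray
        i black
      j black
    e black
    f gray
      f→b: b is gray → back edge
First back edge: f → b.

f→b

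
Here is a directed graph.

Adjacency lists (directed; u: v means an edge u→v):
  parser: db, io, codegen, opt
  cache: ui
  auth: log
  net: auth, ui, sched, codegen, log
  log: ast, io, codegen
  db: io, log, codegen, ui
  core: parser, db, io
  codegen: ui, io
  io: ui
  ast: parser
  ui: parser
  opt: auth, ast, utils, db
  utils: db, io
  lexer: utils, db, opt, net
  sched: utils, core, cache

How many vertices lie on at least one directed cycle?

10

A vertex is on a directed cycle iff it belongs to a strongly connected component of size ≥ 2 (or has a self-loop).
The vertices on cycles are {db, io, ui, ast, log, opt, auth, utils, parser, codegen} — 10 in total.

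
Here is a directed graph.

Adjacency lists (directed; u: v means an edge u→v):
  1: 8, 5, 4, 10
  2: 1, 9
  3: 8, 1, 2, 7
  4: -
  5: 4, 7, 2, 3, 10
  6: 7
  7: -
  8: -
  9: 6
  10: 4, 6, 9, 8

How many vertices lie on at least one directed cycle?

4

A vertex is on a directed cycle iff it belongs to a strongly connected component of size ≥ 2 (or has a self-loop).
The vertices on cycles are {1, 2, 3, 5} — 4 in total.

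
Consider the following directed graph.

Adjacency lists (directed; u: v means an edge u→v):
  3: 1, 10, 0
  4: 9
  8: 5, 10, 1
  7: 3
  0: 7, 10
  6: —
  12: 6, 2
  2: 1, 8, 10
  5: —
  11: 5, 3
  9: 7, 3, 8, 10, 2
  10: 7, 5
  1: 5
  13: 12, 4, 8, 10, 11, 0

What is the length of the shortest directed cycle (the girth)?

3

For each vertex v, BFS finds the shortest path from v back to v.
The shortest such closed walk is 0 → 7 → 3 → 0, length 3.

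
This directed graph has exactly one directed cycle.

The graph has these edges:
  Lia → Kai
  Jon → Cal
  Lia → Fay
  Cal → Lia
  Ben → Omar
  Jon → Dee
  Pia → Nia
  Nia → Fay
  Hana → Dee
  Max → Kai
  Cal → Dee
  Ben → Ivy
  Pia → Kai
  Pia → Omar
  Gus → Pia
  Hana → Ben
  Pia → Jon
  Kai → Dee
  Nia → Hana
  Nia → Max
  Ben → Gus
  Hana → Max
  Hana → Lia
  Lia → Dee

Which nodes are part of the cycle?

DFS with gray/black marking from Hana:
Hana gray
  Lia gray
    Dee gray
    Dee black
    Kai gray
      Kai→Dee: Dee black — skip
    Kai black
    Fay gray
    Fay black
  Lia black
  Max gray
    Max→Kai: Kai black — skip
  Max black
  Ben gray
    Gus gray
      Pia gray
        Nia gray
          Nia→Max: Max black — skip
          Nia→Fay: Fay black — skip
          Nia→Hana: Hana is gray → back edge
Back edge closes the cycle Hana → Ben → Gus → Pia → Nia → Hana; its vertices are {Ben, Gus, Nia, Pia, Hana}.

Ben, Gus, Nia, Pia, Hana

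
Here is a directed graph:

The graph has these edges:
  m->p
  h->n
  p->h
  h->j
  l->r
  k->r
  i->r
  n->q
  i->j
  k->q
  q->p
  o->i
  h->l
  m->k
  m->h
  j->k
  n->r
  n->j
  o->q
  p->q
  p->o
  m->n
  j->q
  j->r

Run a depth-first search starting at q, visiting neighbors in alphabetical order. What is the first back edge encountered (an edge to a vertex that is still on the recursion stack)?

DFS from q (visiting neighbors in alphabetical order); mark gray on enter, black on exit:
q gray
  p gray
    h gray
      j gray
        k gray
          k→q: q is gray → back edge
First back edge: k → q.

k→q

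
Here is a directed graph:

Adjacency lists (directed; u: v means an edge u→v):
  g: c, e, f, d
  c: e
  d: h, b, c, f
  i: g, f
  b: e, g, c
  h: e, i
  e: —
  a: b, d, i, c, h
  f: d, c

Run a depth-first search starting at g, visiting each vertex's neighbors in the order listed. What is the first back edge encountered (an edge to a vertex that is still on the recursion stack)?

i→g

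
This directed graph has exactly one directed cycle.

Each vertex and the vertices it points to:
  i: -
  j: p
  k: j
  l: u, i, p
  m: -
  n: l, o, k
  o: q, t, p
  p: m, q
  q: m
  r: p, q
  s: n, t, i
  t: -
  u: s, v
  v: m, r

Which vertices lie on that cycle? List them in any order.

DFS with gray/black marking from n:
n gray
  l gray
    u gray
      s gray
        s→n: n is gray → back edge
Back edge closes the cycle n → l → u → s → n; its vertices are {l, n, s, u}.

l, n, s, u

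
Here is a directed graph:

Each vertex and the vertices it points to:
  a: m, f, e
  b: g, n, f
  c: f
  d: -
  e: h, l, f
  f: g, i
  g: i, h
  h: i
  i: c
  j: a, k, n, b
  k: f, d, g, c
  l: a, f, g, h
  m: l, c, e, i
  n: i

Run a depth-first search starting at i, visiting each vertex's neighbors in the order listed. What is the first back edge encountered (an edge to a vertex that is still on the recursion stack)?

g->i

DFS from i (visiting each vertex's neighbors in the order listed); mark gray on enter, black on exit:
i gray
  c gray
    f gray
      g gray
        g→i: i is gray → back edge
First back edge: g → i.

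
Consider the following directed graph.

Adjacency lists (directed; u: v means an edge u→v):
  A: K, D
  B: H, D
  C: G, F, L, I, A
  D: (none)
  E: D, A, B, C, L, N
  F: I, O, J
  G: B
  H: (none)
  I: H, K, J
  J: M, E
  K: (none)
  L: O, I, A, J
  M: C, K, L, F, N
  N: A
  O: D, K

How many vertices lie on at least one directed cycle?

7

A vertex is on a directed cycle iff it belongs to a strongly connected component of size ≥ 2 (or has a self-loop).
The vertices on cycles are {C, E, F, I, J, L, M} — 7 in total.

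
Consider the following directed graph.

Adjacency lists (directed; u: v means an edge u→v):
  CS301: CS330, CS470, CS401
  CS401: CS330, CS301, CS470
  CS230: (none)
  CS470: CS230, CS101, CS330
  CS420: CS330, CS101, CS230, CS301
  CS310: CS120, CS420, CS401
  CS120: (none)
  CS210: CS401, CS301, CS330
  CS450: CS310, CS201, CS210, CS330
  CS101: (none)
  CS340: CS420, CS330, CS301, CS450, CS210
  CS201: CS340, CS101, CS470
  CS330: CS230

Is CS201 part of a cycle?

CS201 is on a cycle iff CS201 can reach itself via ≥1 edge.
CS201 → CS340 → CS450 → CS201 — yes.

Yes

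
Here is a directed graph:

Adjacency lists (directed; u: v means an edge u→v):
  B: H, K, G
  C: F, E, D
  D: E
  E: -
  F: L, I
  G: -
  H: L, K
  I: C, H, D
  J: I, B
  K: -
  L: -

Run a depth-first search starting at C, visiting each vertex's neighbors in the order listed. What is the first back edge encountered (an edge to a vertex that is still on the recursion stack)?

DFS from C (visiting each vertex's neighbors in the order listed); mark gray on enter, black on exit:
C gray
  F gray
    L gray
    L black
    I gray
      I→C: C is gray → back edge
First back edge: I → C.

I->C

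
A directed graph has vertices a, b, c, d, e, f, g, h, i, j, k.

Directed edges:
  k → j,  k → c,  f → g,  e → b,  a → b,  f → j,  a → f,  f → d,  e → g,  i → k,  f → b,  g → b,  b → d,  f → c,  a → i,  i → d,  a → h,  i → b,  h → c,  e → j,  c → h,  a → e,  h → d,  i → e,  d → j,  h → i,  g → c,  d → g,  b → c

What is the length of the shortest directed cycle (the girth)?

2

For each vertex v, BFS finds the shortest path from v back to v.
The shortest such closed walk is h → c → h, length 2.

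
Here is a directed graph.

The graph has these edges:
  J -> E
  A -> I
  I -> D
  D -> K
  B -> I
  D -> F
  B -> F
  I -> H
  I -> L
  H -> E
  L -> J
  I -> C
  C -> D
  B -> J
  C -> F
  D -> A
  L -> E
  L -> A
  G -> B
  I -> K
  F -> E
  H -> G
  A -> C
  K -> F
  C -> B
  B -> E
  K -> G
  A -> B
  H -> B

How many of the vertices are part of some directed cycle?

9

A vertex is on a directed cycle iff it belongs to a strongly connected component of size ≥ 2 (or has a self-loop).
The vertices on cycles are {A, B, C, D, G, H, I, K, L} — 9 in total.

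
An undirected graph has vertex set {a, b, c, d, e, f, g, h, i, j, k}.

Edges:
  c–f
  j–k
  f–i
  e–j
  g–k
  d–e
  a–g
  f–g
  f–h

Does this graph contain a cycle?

No

DFS, tracking each vertex's parent; an edge to a visited non-parent vertex closes a cycle.
Start from f:
visit f (parent –)
  visit g (parent f)
    g–f: parent, skip
    visit a (parent g)
      a–g: parent, skip
    visit k (parent g)
      visit j (parent k)
        j–k: parent, skip
        visit e (parent j)
          e–j: parent, skip
          visit d (parent e)
            d–e: parent, skip
      k–g: parent, skip
  visit h (parent f)
    h–f: parent, skip
  visit c (parent f)
    c–f: parent, skip
  visit i (parent f)
    i–f: parent, skip
visit b (parent –)
No non-parent visited neighbor found — the graph is a forest.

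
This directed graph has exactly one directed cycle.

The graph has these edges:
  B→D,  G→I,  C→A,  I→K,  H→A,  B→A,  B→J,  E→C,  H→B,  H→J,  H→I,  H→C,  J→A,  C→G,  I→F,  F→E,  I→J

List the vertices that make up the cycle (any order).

DFS with gray/black marking from I:
I gray
  F gray
    E gray
      C gray
        G gray
          G→I: I is gray → back edge
Back edge closes the cycle I → F → E → C → G → I; its vertices are {C, E, F, G, I}.

C, E, F, G, I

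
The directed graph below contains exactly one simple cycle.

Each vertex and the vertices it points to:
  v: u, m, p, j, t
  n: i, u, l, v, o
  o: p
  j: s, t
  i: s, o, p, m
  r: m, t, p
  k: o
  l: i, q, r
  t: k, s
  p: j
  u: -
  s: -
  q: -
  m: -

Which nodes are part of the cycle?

j, k, o, p, t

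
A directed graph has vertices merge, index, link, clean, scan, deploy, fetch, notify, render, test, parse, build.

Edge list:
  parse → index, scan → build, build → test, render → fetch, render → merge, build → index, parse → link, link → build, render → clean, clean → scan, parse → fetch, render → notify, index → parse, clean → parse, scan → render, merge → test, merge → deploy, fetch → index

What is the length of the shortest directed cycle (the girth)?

2

For each vertex v, BFS finds the shortest path from v back to v.
The shortest such closed walk is parse → index → parse, length 2.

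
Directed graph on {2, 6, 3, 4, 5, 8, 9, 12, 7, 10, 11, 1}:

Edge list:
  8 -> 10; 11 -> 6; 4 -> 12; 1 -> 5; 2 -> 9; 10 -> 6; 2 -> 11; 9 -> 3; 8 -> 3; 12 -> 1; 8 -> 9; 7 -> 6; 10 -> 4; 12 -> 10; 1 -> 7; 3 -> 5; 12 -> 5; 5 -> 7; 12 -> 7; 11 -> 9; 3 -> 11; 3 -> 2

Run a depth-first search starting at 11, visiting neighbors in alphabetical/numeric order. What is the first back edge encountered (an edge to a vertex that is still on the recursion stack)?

DFS from 11 (visiting neighbors in alphabetical/numeric order); mark gray on enter, black on exit:
11 gray
  6 gray
  6 black
  9 gray
    3 gray
      2 gray
        2→9: 9 is gray → back edge
First back edge: 2 → 9.

2→9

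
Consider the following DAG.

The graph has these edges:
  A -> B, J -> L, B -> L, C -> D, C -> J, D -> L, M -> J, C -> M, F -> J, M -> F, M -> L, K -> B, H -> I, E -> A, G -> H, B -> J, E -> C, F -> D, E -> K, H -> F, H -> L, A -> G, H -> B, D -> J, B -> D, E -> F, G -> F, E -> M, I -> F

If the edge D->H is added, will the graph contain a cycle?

Yes

Adding D→H creates a cycle iff H can already reach D.
Path from H: H → B → D.
So H → … → D → H is a cycle.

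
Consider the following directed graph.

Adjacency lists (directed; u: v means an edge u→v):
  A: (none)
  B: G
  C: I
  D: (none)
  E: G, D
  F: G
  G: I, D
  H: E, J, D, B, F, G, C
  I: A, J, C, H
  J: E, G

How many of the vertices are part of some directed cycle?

A vertex is on a directed cycle iff it belongs to a strongly connected component of size ≥ 2 (or has a self-loop).
The vertices on cycles are {B, C, E, F, G, H, I, J} — 8 in total.

8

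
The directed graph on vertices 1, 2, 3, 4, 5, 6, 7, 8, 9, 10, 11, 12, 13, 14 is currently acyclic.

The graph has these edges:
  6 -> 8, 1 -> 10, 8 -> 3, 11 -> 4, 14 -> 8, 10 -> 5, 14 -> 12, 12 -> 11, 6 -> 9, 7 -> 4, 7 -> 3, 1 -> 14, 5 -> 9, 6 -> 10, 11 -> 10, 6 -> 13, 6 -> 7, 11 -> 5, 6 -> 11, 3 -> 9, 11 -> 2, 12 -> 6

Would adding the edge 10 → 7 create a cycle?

Adding 10→7 creates a cycle iff 7 can already reach 10.
Explore from 7: no path reaches 10. The graph stays acyclic.

No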